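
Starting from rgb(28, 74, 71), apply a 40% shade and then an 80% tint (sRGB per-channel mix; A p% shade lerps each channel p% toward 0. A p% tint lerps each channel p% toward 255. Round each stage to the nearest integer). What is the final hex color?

#cfd5d5

A 40% shade moves each channel 40% toward 0:
  R: 28 − 11.2 = 16.8 → 17
  G: 74 + 0.4×(0−74) = 74 − 29.6 = 44.4 → 44
  B: 71 + 0.4×(0−71) = 71 − 28.4 = 42.6 → 43
After the shade: rgb(17, 44, 43) = #112c2b.
An 80% tint moves each channel 80% toward 255:
  R: 17 + 190.4 = 207.4 → 207
  G: 44 + 0.8×(255−44) = 44 + 168.8 = 212.8 → 213
  B: 43 + 169.6 = 212.6 → 213
rgb(207, 213, 213) = #cfd5d5.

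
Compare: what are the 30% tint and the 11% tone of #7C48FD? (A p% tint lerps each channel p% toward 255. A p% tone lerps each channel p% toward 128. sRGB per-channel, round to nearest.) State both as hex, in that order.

#A37FFE, #7C4EEF

#7C48FD is rgb(124, 72, 253).
30% tint:
  R: 124 + 39.3 = 163.3 → 163
  G: 72 + 0.3×(255−72) = 72 + 54.9 = 126.9 → 127
  B: 253 + 0.3×(255−253) = 253 + 0.6 = 253.6 → 254
  → #A37FFE
11% tone:
  R: 124 + 0.11×(128−124) = 124 + 0.44 = 124.44 → 124
  G: 72 + 0.11×(128−72) = 72 + 6.16 = 78.16 → 78
  B: 253 + 0.11×(128−253) = 253 − 13.75 = 239.25 → 239
  → #7C4EEF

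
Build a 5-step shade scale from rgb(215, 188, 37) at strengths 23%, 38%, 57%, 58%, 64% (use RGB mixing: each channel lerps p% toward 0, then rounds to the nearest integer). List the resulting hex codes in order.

#A6911C, #857517, #5C5110, #5A4F10, #4D440D

23%: (215 − 49.45 = 165.55→166, 188 − 43.24 = 144.76→145, 37 − 8.51 = 28.49→28) → #A6911C
38%: (215 − 81.7 = 133.3→133, 188 − 71.44 = 116.56→117, 37 − 14.06 = 22.94→23) → #857517
57%: (215 − 122.55 = 92.45→92, 188 − 107.16 = 80.84→81, 37 − 21.09 = 15.91→16) → #5C5110
58%: (215 − 124.7 = 90.3→90, 188 − 109.04 = 78.96→79, 37 − 21.46 = 15.54→16) → #5A4F10
64%: (215 − 137.6 = 77.4→77, 188 − 120.32 = 67.68→68, 37 − 23.68 = 13.32→13) → #4D440D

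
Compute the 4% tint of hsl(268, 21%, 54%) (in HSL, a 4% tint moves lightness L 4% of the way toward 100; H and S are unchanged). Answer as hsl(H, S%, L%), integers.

L moves 4% from 54 toward 100: 54 + 1.84 = 55.84 → 56.
H and S are unchanged.

hsl(268, 21%, 56%)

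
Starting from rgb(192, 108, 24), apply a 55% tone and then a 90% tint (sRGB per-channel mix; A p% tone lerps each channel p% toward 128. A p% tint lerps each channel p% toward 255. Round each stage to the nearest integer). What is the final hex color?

A 55% tone moves each channel 55% toward 128:
  R: 192 + 0.55×(128−192) = 192 − 35.2 = 156.8 → 157
  G: 108 + 0.55×(128−108) = 108 + 11 = 119 → 119
  B: 24 + 57.2 = 81.2 → 81
After the tone: rgb(157, 119, 81) = #9D7751.
Lerp each channel 90% toward 255:
  R: 157 + 0.9×(255−157) = 157 + 88.2 = 245.2 → 245
  G: 119 + 122.4 = 241.4 → 241
  B: 81 + 156.6 = 237.6 → 238
rgb(245, 241, 238) = #F5F1EE.

#F5F1EE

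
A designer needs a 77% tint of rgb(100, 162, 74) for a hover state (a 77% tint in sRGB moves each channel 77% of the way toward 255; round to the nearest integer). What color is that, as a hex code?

Per channel, c → c + 0.77(255 − c):
  R: 100 + 119.35 = 219.35 → 219
  G: 162 + 71.61 = 233.61 → 234
  B: 74 + 0.77×(255−74) = 74 + 139.37 = 213.37 → 213
rgb(219, 234, 213) = #DBEAD5.

#DBEAD5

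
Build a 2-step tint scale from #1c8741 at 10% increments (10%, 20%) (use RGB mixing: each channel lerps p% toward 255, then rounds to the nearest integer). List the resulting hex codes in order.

#1c8741 is rgb(28, 135, 65).
10%: (28 + 22.7 = 50.7→51, 135 + 12 = 147→147, 65 + 19 = 84→84) → #339354
20%: (28 + 45.4 = 73.4→73, 135 + 24 = 159→159, 65 + 38 = 103→103) → #499f67

#339354, #499f67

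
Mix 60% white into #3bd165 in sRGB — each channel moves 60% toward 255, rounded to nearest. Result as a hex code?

#3bd165 is rgb(59, 209, 101).
Lerp each channel 60% toward 255:
  R: 59 + 117.6 = 176.6 → 177
  G: 209 + 27.6 = 236.6 → 237
  B: 101 + 0.6×(255−101) = 101 + 92.4 = 193.4 → 193
rgb(177, 237, 193) = #b1edc1.

#b1edc1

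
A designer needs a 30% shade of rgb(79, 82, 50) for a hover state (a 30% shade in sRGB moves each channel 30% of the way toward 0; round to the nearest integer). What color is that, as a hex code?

Lerp each channel 30% toward 0:
  R: 79 + 0.3×(0−79) = 79 − 23.7 = 55.3 → 55
  G: 82 + 0.3×(0−82) = 82 − 24.6 = 57.4 → 57
  B: 50 − 15 = 35 → 35
rgb(55, 57, 35) = #373923.

#373923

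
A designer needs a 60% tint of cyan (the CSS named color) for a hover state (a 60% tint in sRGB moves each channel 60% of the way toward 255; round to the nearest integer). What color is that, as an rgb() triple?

rgb(153, 255, 255)

CSS cyan is rgb(0, 255, 255).
Per channel, c → c + 0.6(255 − c):
  R: 0 + 0.6×(255−0) = 0 + 153 = 153 → 153
  G: 255 + 0.6×(255−255) = 255 + 0 = 255 → 255
  B: 255 + 0 = 255 → 255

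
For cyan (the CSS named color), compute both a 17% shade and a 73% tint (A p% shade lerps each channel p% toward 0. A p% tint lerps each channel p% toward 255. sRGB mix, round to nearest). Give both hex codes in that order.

CSS cyan is rgb(0, 255, 255).
17% shade:
  R: 0 + 0.17×(0−0) = 0 + 0 = 0 → 0
  G: 255 + 0.17×(0−255) = 255 − 43.35 = 211.65 → 212
  B: 255 − 43.35 = 211.65 → 212
  → #00D4D4
73% tint:
  R: 0 + 0.73×(255−0) = 0 + 186.15 = 186.15 → 186
  G: 255 + 0.73×(255−255) = 255 + 0 = 255 → 255
  B: 255 + 0 = 255 → 255
  → #BAFFFF

#00D4D4, #BAFFFF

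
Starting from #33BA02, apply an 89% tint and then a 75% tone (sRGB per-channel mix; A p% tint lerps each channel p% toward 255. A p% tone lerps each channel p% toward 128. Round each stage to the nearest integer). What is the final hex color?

#33BA02 is rgb(51, 186, 2).
Per channel, c → c + 0.89(255 − c):
  R: 51 + 0.89×(255−51) = 51 + 181.56 = 232.56 → 233
  G: 186 + 61.41 = 247.41 → 247
  B: 2 + 225.17 = 227.17 → 227
After the tint: rgb(233, 247, 227) = #E9F7E3.
Per channel, c → c + 0.75(128 − c):
  R: 233 − 78.75 = 154.25 → 154
  G: 247 − 89.25 = 157.75 → 158
  B: 227 + 0.75×(128−227) = 227 − 74.25 = 152.75 → 153
rgb(154, 158, 153) = #9A9E99.

#9A9E99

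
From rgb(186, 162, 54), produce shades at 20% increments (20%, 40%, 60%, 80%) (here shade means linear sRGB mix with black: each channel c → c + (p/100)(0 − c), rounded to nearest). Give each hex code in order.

20%: (186 − 37.2 = 148.8→149, 162 − 32.4 = 129.6→130, 54 − 10.8 = 43.2→43) → #95822b
40%: (186 − 74.4 = 111.6→112, 162 − 64.8 = 97.2→97, 54 − 21.6 = 32.4→32) → #706120
60%: (186 − 111.6 = 74.4→74, 162 − 97.2 = 64.8→65, 54 − 32.4 = 21.6→22) → #4a4116
80%: (186 − 148.8 = 37.2→37, 162 − 129.6 = 32.4→32, 54 − 43.2 = 10.8→11) → #25200b

#95822b, #706120, #4a4116, #25200b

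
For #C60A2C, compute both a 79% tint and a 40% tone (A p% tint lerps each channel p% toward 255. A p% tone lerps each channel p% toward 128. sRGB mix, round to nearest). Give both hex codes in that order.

#C60A2C is rgb(198, 10, 44).
79% tint:
  R: 198 + 45.03 = 243.03 → 243
  G: 10 + 193.55 = 203.55 → 204
  B: 44 + 166.69 = 210.69 → 211
  → #F3CCD3
40% tone:
  R: 198 − 28 = 170 → 170
  G: 10 + 0.4×(128−10) = 10 + 47.2 = 57.2 → 57
  B: 44 + 33.6 = 77.6 → 78
  → #AA394E

#F3CCD3, #AA394E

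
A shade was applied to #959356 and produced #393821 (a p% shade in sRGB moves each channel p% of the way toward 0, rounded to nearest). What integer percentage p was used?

#959356 is rgb(149, 147, 86); #393821 is rgb(57, 56, 33).
On the R channel (widest range): 57 ≈ 149 + (p/100)(0 − 149), so p ≈ 100×(57 − 149)/(0 − 149) = -9200/-149 = 61.74.
p = 62 reproduces all three channels after rounding.

62%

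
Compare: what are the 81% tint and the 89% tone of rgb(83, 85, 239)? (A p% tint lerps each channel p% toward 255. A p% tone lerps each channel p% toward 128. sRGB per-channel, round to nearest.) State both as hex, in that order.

81% tint:
  R: 83 + 139.32 = 222.32 → 222
  G: 85 + 0.81×(255−85) = 85 + 137.7 = 222.7 → 223
  B: 239 + 0.81×(255−239) = 239 + 12.96 = 251.96 → 252
  → #dedffc
89% tone:
  R: 83 + 0.89×(128−83) = 83 + 40.05 = 123.05 → 123
  G: 85 + 38.27 = 123.27 → 123
  B: 239 − 98.79 = 140.21 → 140
  → #7b7b8c

#dedffc, #7b7b8c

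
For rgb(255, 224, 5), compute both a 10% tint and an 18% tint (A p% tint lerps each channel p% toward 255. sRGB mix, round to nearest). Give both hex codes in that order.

#FFE31E, #FFE632

10% tint:
  R: 255 + 0.1×(255−255) = 255 + 0 = 255 → 255
  G: 224 + 3.1 = 227.1 → 227
  B: 5 + 0.1×(255−5) = 5 + 25 = 30 → 30
  → #FFE31E
18% tint:
  R: 255 + 0 = 255 → 255
  G: 224 + 0.18×(255−224) = 224 + 5.58 = 229.58 → 230
  B: 5 + 45 = 50 → 50
  → #FFE632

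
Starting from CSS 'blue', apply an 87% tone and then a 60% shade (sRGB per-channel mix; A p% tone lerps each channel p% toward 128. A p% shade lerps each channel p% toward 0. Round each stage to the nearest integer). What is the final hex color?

CSS blue is rgb(0, 0, 255).
An 87% tone moves each channel 87% toward 128:
  R: 0 + 111.36 = 111.36 → 111
  G: 0 + 0.87×(128−0) = 0 + 111.36 = 111.36 → 111
  B: 255 + 0.87×(128−255) = 255 − 110.49 = 144.51 → 145
After the tone: rgb(111, 111, 145) = #6F6F91.
Per channel, c → c + 0.6(0 − c):
  R: 111 + 0.6×(0−111) = 111 − 66.6 = 44.4 → 44
  G: 111 + 0.6×(0−111) = 111 − 66.6 = 44.4 → 44
  B: 145 + 0.6×(0−145) = 145 − 87 = 58 → 58
rgb(44, 44, 58) = #2C2C3A.

#2C2C3A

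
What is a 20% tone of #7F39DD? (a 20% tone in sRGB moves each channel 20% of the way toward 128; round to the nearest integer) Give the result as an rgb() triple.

#7F39DD is rgb(127, 57, 221).
Per channel, c → c + 0.2(128 − c):
  R: 127 + 0.2 = 127.2 → 127
  G: 57 + 0.2×(128−57) = 57 + 14.2 = 71.2 → 71
  B: 221 − 18.6 = 202.4 → 202

rgb(127, 71, 202)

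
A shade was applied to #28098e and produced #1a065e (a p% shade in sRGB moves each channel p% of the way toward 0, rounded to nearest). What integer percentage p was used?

#28098e is rgb(40, 9, 142); #1a065e is rgb(26, 6, 94).
On the B channel (widest range): 94 ≈ 142 + (p/100)(0 − 142), so p ≈ 100×(94 − 142)/(0 − 142) = -4800/-142 = 33.80.
p = 34 reproduces all three channels after rounding.

34%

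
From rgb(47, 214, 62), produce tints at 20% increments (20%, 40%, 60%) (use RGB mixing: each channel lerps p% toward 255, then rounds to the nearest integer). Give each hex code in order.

20%: (47 + 41.6 = 88.6→89, 214 + 8.2 = 222.2→222, 62 + 38.6 = 100.6→101) → #59de65
40%: (47 + 83.2 = 130.2→130, 214 + 16.4 = 230.4→230, 62 + 77.2 = 139.2→139) → #82e68b
60%: (47 + 124.8 = 171.8→172, 214 + 24.6 = 238.6→239, 62 + 115.8 = 177.8→178) → #acefb2

#59de65, #82e68b, #acefb2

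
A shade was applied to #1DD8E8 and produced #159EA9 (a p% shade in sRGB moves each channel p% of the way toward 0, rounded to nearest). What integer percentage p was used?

#1DD8E8 is rgb(29, 216, 232); #159EA9 is rgb(21, 158, 169).
On the B channel (widest range): 169 ≈ 232 + (p/100)(0 − 232), so p ≈ 100×(169 − 232)/(0 − 232) = -6300/-232 = 27.16.
p = 27 reproduces all three channels after rounding.

27%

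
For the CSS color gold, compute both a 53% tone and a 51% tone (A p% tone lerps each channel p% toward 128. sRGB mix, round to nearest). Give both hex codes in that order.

#BCA944, #BEAB41

CSS gold is rgb(255, 215, 0).
53% tone:
  R: 255 − 67.31 = 187.69 → 188
  G: 215 + 0.53×(128−215) = 215 − 46.11 = 168.89 → 169
  B: 0 + 67.84 = 67.84 → 68
  → #BCA944
51% tone:
  R: 255 + 0.51×(128−255) = 255 − 64.77 = 190.23 → 190
  G: 215 + 0.51×(128−215) = 215 − 44.37 = 170.63 → 171
  B: 0 + 0.51×(128−0) = 0 + 65.28 = 65.28 → 65
  → #BEAB41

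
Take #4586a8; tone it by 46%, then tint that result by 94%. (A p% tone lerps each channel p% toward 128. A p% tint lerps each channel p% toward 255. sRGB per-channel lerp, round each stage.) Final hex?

#4586a8 is rgb(69, 134, 168).
Per channel, c → c + 0.46(128 − c):
  R: 69 + 0.46×(128−69) = 69 + 27.14 = 96.14 → 96
  G: 134 + 0.46×(128−134) = 134 − 2.76 = 131.24 → 131
  B: 168 + 0.46×(128−168) = 168 − 18.4 = 149.6 → 150
After the tone: rgb(96, 131, 150) = #608396.
A 94% tint moves each channel 94% toward 255:
  R: 96 + 149.46 = 245.46 → 245
  G: 131 + 0.94×(255−131) = 131 + 116.56 = 247.56 → 248
  B: 150 + 0.94×(255−150) = 150 + 98.7 = 248.7 → 249
rgb(245, 248, 249) = #f5f8f9.

#f5f8f9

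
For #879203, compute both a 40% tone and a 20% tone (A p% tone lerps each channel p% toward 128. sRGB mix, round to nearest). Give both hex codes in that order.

#848B35, #868E1C

#879203 is rgb(135, 146, 3).
40% tone:
  R: 135 − 2.8 = 132.2 → 132
  G: 146 + 0.4×(128−146) = 146 − 7.2 = 138.8 → 139
  B: 3 + 0.4×(128−3) = 3 + 50 = 53 → 53
  → #848B35
20% tone:
  R: 135 + 0.2×(128−135) = 135 − 1.4 = 133.6 → 134
  G: 146 − 3.6 = 142.4 → 142
  B: 3 + 0.2×(128−3) = 3 + 25 = 28 → 28
  → #868E1C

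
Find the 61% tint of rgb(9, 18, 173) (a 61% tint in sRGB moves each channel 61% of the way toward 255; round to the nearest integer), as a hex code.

A 61% tint moves each channel 61% toward 255:
  R: 9 + 0.61×(255−9) = 9 + 150.06 = 159.06 → 159
  G: 18 + 0.61×(255−18) = 18 + 144.57 = 162.57 → 163
  B: 173 + 50.02 = 223.02 → 223
rgb(159, 163, 223) = #9FA3DF.

#9FA3DF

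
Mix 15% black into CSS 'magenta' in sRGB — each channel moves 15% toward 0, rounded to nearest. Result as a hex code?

CSS magenta is rgb(255, 0, 255).
Per channel, c → c + 0.15(0 − c):
  R: 255 − 38.25 = 216.75 → 217
  G: 0 + 0 = 0 → 0
  B: 255 − 38.25 = 216.75 → 217
rgb(217, 0, 217) = #D900D9.

#D900D9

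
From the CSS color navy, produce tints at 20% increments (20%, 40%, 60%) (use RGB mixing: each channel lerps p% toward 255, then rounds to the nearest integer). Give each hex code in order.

#333399, #6666B3, #9999CC

CSS navy is rgb(0, 0, 128).
20%: (0 + 51 = 51→51, 0 + 51 = 51→51, 128 + 25.4 = 153.4→153) → #333399
40%: (0 + 102 = 102→102, 0 + 102 = 102→102, 128 + 50.8 = 178.8→179) → #6666B3
60%: (0 + 153 = 153→153, 0 + 153 = 153→153, 128 + 76.2 = 204.2→204) → #9999CC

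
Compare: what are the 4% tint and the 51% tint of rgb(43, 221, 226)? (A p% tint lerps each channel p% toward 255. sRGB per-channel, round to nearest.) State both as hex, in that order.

#33dee3, #97eef1

4% tint:
  R: 43 + 8.48 = 51.48 → 51
  G: 221 + 0.04×(255−221) = 221 + 1.36 = 222.36 → 222
  B: 226 + 0.04×(255−226) = 226 + 1.16 = 227.16 → 227
  → #33dee3
51% tint:
  R: 43 + 0.51×(255−43) = 43 + 108.12 = 151.12 → 151
  G: 221 + 0.51×(255−221) = 221 + 17.34 = 238.34 → 238
  B: 226 + 0.51×(255−226) = 226 + 14.79 = 240.79 → 241
  → #97eef1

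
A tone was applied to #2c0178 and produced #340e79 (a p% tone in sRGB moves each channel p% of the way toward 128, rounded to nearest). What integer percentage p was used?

10%

#2c0178 is rgb(44, 1, 120); #340e79 is rgb(52, 14, 121).
On the G channel (widest range): 14 ≈ 1 + (p/100)(128 − 1), so p ≈ 100×(14 − 1)/(128 − 1) = 1300/127 = 10.24.
p = 10 reproduces all three channels after rounding.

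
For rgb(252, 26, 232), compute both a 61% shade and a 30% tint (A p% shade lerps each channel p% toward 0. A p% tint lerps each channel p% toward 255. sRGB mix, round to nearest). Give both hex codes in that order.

#620a5a, #fd5fef

61% shade:
  R: 252 + 0.61×(0−252) = 252 − 153.72 = 98.28 → 98
  G: 26 + 0.61×(0−26) = 26 − 15.86 = 10.14 → 10
  B: 232 + 0.61×(0−232) = 232 − 141.52 = 90.48 → 90
  → #620a5a
30% tint:
  R: 252 + 0.3×(255−252) = 252 + 0.9 = 252.9 → 253
  G: 26 + 0.3×(255−26) = 26 + 68.7 = 94.7 → 95
  B: 232 + 0.3×(255−232) = 232 + 6.9 = 238.9 → 239
  → #fd5fef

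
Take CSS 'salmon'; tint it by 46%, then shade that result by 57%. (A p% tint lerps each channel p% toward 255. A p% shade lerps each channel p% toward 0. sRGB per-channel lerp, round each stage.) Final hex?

CSS salmon is rgb(250, 128, 114).
Per channel, c → c + 0.46(255 − c):
  R: 250 + 0.46×(255−250) = 250 + 2.3 = 252.3 → 252
  G: 128 + 0.46×(255−128) = 128 + 58.42 = 186.42 → 186
  B: 114 + 0.46×(255−114) = 114 + 64.86 = 178.86 → 179
After the tint: rgb(252, 186, 179) = #FCBAB3.
Lerp each channel 57% toward 0:
  R: 252 + 0.57×(0−252) = 252 − 143.64 = 108.36 → 108
  G: 186 + 0.57×(0−186) = 186 − 106.02 = 79.98 → 80
  B: 179 + 0.57×(0−179) = 179 − 102.03 = 76.97 → 77
rgb(108, 80, 77) = #6C504D.

#6C504D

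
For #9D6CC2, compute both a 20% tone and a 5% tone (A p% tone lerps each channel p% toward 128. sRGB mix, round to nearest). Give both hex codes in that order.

#9D6CC2 is rgb(157, 108, 194).
20% tone:
  R: 157 + 0.2×(128−157) = 157 − 5.8 = 151.2 → 151
  G: 108 + 4 = 112 → 112
  B: 194 + 0.2×(128−194) = 194 − 13.2 = 180.8 → 181
  → #9770B5
5% tone:
  R: 157 − 1.45 = 155.55 → 156
  G: 108 + 0.05×(128−108) = 108 + 1 = 109 → 109
  B: 194 + 0.05×(128−194) = 194 − 3.3 = 190.7 → 191
  → #9C6DBF

#9770B5, #9C6DBF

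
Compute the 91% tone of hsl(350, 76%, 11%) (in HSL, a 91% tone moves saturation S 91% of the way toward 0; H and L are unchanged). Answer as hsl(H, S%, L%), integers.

S moves 91% from 76 toward 0: 76 − 69.16 = 6.84 → 7.
H and L are unchanged.

hsl(350, 7%, 11%)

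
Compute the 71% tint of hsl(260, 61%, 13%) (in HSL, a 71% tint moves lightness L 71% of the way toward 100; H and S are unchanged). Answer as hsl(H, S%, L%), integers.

L moves 71% from 13 toward 100: 13 + 61.77 = 74.77 → 75.
H and S are unchanged.

hsl(260, 61%, 75%)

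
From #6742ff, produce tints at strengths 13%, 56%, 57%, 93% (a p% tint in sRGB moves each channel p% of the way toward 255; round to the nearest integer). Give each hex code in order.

#7b5bff, #bcacff, #beaeff, #f4f2ff

#6742ff is rgb(103, 66, 255).
13%: (103 + 19.76 = 122.76→123, 66 + 24.57 = 90.57→91, 255→255) → #7b5bff
56%: (103 + 85.12 = 188.12→188, 66 + 105.84 = 171.84→172, 255→255) → #bcacff
57%: (103 + 86.64 = 189.64→190, 66 + 107.73 = 173.73→174, 255→255) → #beaeff
93%: (103 + 141.36 = 244.36→244, 66 + 175.77 = 241.77→242, 255→255) → #f4f2ff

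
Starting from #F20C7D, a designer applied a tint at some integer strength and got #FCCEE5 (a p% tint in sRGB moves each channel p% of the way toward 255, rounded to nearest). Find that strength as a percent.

#F20C7D is rgb(242, 12, 125); #FCCEE5 is rgb(252, 206, 229).
On the G channel (widest range): 206 ≈ 12 + (p/100)(255 − 12), so p ≈ 100×(206 − 12)/(255 − 12) = 19400/243 = 79.84.
p = 80 reproduces all three channels after rounding.

80%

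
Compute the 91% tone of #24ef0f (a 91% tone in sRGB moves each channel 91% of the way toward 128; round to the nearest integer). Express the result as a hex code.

#24ef0f is rgb(36, 239, 15).
A 91% tone moves each channel 91% toward 128:
  R: 36 + 0.91×(128−36) = 36 + 83.72 = 119.72 → 120
  G: 239 − 101.01 = 137.99 → 138
  B: 15 + 0.91×(128−15) = 15 + 102.83 = 117.83 → 118
rgb(120, 138, 118) = #788a76.

#788a76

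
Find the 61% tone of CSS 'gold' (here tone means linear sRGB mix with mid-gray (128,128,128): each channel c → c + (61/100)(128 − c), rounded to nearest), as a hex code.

#B2A24E

CSS gold is rgb(255, 215, 0).
A 61% tone moves each channel 61% toward 128:
  R: 255 − 77.47 = 177.53 → 178
  G: 215 − 53.07 = 161.93 → 162
  B: 0 + 78.08 = 78.08 → 78
rgb(178, 162, 78) = #B2A24E.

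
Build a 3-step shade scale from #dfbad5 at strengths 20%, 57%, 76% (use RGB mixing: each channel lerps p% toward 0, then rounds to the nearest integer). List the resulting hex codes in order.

#b295aa, #60505c, #362d33

#dfbad5 is rgb(223, 186, 213).
20%: (223 − 44.6 = 178.4→178, 186 − 37.2 = 148.8→149, 213 − 42.6 = 170.4→170) → #b295aa
57%: (223 − 127.11 = 95.89→96, 186 − 106.02 = 79.98→80, 213 − 121.41 = 91.59→92) → #60505c
76%: (223 − 169.48 = 53.52→54, 186 − 141.36 = 44.64→45, 213 − 161.88 = 51.12→51) → #362d33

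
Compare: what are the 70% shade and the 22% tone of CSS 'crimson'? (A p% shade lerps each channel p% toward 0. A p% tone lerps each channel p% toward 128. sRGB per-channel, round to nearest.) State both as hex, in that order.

#420612, #C82C4B

CSS crimson is rgb(220, 20, 60).
70% shade:
  R: 220 + 0.7×(0−220) = 220 − 154 = 66 → 66
  G: 20 + 0.7×(0−20) = 20 − 14 = 6 → 6
  B: 60 − 42 = 18 → 18
  → #420612
22% tone:
  R: 220 + 0.22×(128−220) = 220 − 20.24 = 199.76 → 200
  G: 20 + 0.22×(128−20) = 20 + 23.76 = 43.76 → 44
  B: 60 + 0.22×(128−60) = 60 + 14.96 = 74.96 → 75
  → #C82C4B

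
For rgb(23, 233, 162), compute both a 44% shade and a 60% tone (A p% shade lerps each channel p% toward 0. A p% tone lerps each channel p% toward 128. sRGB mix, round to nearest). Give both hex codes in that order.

#0d825b, #56aa8e

44% shade:
  R: 23 + 0.44×(0−23) = 23 − 10.12 = 12.88 → 13
  G: 233 − 102.52 = 130.48 → 130
  B: 162 + 0.44×(0−162) = 162 − 71.28 = 90.72 → 91
  → #0d825b
60% tone:
  R: 23 + 0.6×(128−23) = 23 + 63 = 86 → 86
  G: 233 + 0.6×(128−233) = 233 − 63 = 170 → 170
  B: 162 + 0.6×(128−162) = 162 − 20.4 = 141.6 → 142
  → #56aa8e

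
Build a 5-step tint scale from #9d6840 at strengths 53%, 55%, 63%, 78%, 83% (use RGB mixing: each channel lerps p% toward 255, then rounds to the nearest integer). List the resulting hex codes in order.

#d1b8a5, #d3bba9, #dbc7b8, #e9ded5, #eee5df

#9d6840 is rgb(157, 104, 64).
53%: (157 + 51.94 = 208.94→209, 104 + 80.03 = 184.03→184, 64 + 101.23 = 165.23→165) → #d1b8a5
55%: (157 + 53.9 = 210.9→211, 104 + 83.05 = 187.05→187, 64 + 105.05 = 169.05→169) → #d3bba9
63%: (157 + 61.74 = 218.74→219, 104 + 95.13 = 199.13→199, 64 + 120.33 = 184.33→184) → #dbc7b8
78%: (157 + 76.44 = 233.44→233, 104 + 117.78 = 221.78→222, 64 + 148.98 = 212.98→213) → #e9ded5
83%: (157 + 81.34 = 238.34→238, 104 + 125.33 = 229.33→229, 64 + 158.53 = 222.53→223) → #eee5df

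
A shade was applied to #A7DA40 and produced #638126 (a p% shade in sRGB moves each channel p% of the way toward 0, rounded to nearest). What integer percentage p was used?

41%

#A7DA40 is rgb(167, 218, 64); #638126 is rgb(99, 129, 38).
On the G channel (widest range): 129 ≈ 218 + (p/100)(0 − 218), so p ≈ 100×(129 − 218)/(0 − 218) = -8900/-218 = 40.83.
p = 41 reproduces all three channels after rounding.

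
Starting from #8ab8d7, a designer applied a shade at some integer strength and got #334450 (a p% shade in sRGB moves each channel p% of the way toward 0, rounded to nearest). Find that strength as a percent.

#8ab8d7 is rgb(138, 184, 215); #334450 is rgb(51, 68, 80).
On the B channel (widest range): 80 ≈ 215 + (p/100)(0 − 215), so p ≈ 100×(80 − 215)/(0 − 215) = -13500/-215 = 62.79.
p = 63 reproduces all three channels after rounding.

63%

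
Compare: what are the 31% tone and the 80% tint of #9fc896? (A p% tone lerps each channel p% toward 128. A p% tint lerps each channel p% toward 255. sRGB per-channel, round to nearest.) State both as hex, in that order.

#9fc896 is rgb(159, 200, 150).
31% tone:
  R: 159 − 9.61 = 149.39 → 149
  G: 200 + 0.31×(128−200) = 200 − 22.32 = 177.68 → 178
  B: 150 − 6.82 = 143.18 → 143
  → #95b28f
80% tint:
  R: 159 + 76.8 = 235.8 → 236
  G: 200 + 0.8×(255−200) = 200 + 44 = 244 → 244
  B: 150 + 0.8×(255−150) = 150 + 84 = 234 → 234
  → #ecf4ea

#95b28f, #ecf4ea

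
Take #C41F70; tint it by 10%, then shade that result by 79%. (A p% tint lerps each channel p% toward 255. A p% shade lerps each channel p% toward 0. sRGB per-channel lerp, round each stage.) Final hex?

#C41F70 is rgb(196, 31, 112).
Lerp each channel 10% toward 255:
  R: 196 + 5.9 = 201.9 → 202
  G: 31 + 22.4 = 53.4 → 53
  B: 112 + 0.1×(255−112) = 112 + 14.3 = 126.3 → 126
After the tint: rgb(202, 53, 126) = #CA357E.
Per channel, c → c + 0.79(0 − c):
  R: 202 + 0.79×(0−202) = 202 − 159.58 = 42.42 → 42
  G: 53 + 0.79×(0−53) = 53 − 41.87 = 11.13 → 11
  B: 126 + 0.79×(0−126) = 126 − 99.54 = 26.46 → 26
rgb(42, 11, 26) = #2A0B1A.

#2A0B1A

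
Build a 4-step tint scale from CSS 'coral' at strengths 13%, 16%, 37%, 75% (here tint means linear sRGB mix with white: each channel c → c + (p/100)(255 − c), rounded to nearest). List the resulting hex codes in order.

#FF9067, #FF936C, #FFAE91, #FFDFD3

CSS coral is rgb(255, 127, 80).
13%: (255→255, 127 + 16.64 = 143.64→144, 80 + 22.75 = 102.75→103) → #FF9067
16%: (255→255, 127 + 20.48 = 147.48→147, 80 + 28 = 108→108) → #FF936C
37%: (255→255, 127 + 47.36 = 174.36→174, 80 + 64.75 = 144.75→145) → #FFAE91
75%: (255→255, 127 + 96 = 223→223, 80 + 131.25 = 211.25→211) → #FFDFD3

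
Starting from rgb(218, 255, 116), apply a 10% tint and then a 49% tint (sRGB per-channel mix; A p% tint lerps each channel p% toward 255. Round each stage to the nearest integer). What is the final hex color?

Per channel, c → c + 0.1(255 − c):
  R: 218 + 0.1×(255−218) = 218 + 3.7 = 221.7 → 222
  G: 255 + 0 = 255 → 255
  B: 116 + 0.1×(255−116) = 116 + 13.9 = 129.9 → 130
After the tint: rgb(222, 255, 130) = #deff82.
Lerp each channel 49% toward 255:
  R: 222 + 0.49×(255−222) = 222 + 16.17 = 238.17 → 238
  G: 255 + 0 = 255 → 255
  B: 130 + 0.49×(255−130) = 130 + 61.25 = 191.25 → 191
rgb(238, 255, 191) = #eeffbf.

#eeffbf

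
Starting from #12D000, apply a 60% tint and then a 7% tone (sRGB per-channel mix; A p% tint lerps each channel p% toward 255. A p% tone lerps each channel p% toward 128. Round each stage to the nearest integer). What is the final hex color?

#12D000 is rgb(18, 208, 0).
Lerp each channel 60% toward 255:
  R: 18 + 0.6×(255−18) = 18 + 142.2 = 160.2 → 160
  G: 208 + 28.2 = 236.2 → 236
  B: 0 + 0.6×(255−0) = 0 + 153 = 153 → 153
After the tint: rgb(160, 236, 153) = #A0EC99.
Per channel, c → c + 0.07(128 − c):
  R: 160 − 2.24 = 157.76 → 158
  G: 236 + 0.07×(128−236) = 236 − 7.56 = 228.44 → 228
  B: 153 − 1.75 = 151.25 → 151
rgb(158, 228, 151) = #9EE497.

#9EE497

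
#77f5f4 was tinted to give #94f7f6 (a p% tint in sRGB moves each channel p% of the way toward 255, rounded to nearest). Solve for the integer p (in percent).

21%

#77f5f4 is rgb(119, 245, 244); #94f7f6 is rgb(148, 247, 246).
On the R channel (widest range): 148 ≈ 119 + (p/100)(255 − 119), so p ≈ 100×(148 − 119)/(255 − 119) = 2900/136 = 21.32.
p = 21 reproduces all three channels after rounding.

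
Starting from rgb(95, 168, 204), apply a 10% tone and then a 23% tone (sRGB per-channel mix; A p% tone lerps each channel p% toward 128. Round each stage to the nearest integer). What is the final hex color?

#699CB4

Lerp each channel 10% toward 128:
  R: 95 + 3.3 = 98.3 → 98
  G: 168 − 4 = 164 → 164
  B: 204 − 7.6 = 196.4 → 196
After the tone: rgb(98, 164, 196) = #62A4C4.
A 23% tone moves each channel 23% toward 128:
  R: 98 + 6.9 = 104.9 → 105
  G: 164 + 0.23×(128−164) = 164 − 8.28 = 155.72 → 156
  B: 196 + 0.23×(128−196) = 196 − 15.64 = 180.36 → 180
rgb(105, 156, 180) = #699CB4.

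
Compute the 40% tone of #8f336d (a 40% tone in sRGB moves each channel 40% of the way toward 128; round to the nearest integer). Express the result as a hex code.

#8f336d is rgb(143, 51, 109).
Lerp each channel 40% toward 128:
  R: 143 − 6 = 137 → 137
  G: 51 + 30.8 = 81.8 → 82
  B: 109 + 0.4×(128−109) = 109 + 7.6 = 116.6 → 117
rgb(137, 82, 117) = #895275.

#895275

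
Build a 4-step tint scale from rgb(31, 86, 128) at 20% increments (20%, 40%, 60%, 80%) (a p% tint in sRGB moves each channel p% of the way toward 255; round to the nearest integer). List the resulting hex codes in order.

20%: (31 + 44.8 = 75.8→76, 86 + 33.8 = 119.8→120, 128 + 25.4 = 153.4→153) → #4C7899
40%: (31 + 89.6 = 120.6→121, 86 + 67.6 = 153.6→154, 128 + 50.8 = 178.8→179) → #799AB3
60%: (31 + 134.4 = 165.4→165, 86 + 101.4 = 187.4→187, 128 + 76.2 = 204.2→204) → #A5BBCC
80%: (31 + 179.2 = 210.2→210, 86 + 135.2 = 221.2→221, 128 + 101.6 = 229.6→230) → #D2DDE6

#4C7899, #799AB3, #A5BBCC, #D2DDE6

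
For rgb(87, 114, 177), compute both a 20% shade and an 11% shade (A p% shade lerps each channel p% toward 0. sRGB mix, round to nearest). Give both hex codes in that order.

20% shade:
  R: 87 − 17.4 = 69.6 → 70
  G: 114 + 0.2×(0−114) = 114 − 22.8 = 91.2 → 91
  B: 177 + 0.2×(0−177) = 177 − 35.4 = 141.6 → 142
  → #465B8E
11% shade:
  R: 87 − 9.57 = 77.43 → 77
  G: 114 − 12.54 = 101.46 → 101
  B: 177 − 19.47 = 157.53 → 158
  → #4D659E

#465B8E, #4D659E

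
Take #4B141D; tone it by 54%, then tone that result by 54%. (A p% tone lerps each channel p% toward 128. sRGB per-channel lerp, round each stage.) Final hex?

#75696B

#4B141D is rgb(75, 20, 29).
Per channel, c → c + 0.54(128 − c):
  R: 75 + 28.62 = 103.62 → 104
  G: 20 + 58.32 = 78.32 → 78
  B: 29 + 53.46 = 82.46 → 82
After the tone: rgb(104, 78, 82) = #684E52.
A 54% tone moves each channel 54% toward 128:
  R: 104 + 0.54×(128−104) = 104 + 12.96 = 116.96 → 117
  G: 78 + 0.54×(128−78) = 78 + 27 = 105 → 105
  B: 82 + 0.54×(128−82) = 82 + 24.84 = 106.84 → 107
rgb(117, 105, 107) = #75696B.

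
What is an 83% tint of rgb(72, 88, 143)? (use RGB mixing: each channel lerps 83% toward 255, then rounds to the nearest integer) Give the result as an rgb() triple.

rgb(224, 227, 236)

Lerp each channel 83% toward 255:
  R: 72 + 151.89 = 223.89 → 224
  G: 88 + 0.83×(255−88) = 88 + 138.61 = 226.61 → 227
  B: 143 + 92.96 = 235.96 → 236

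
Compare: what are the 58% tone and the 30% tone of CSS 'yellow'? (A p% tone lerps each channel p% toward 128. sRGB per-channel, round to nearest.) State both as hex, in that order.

#b5b54a, #d9d926

CSS yellow is rgb(255, 255, 0).
58% tone:
  R: 255 + 0.58×(128−255) = 255 − 73.66 = 181.34 → 181
  G: 255 + 0.58×(128−255) = 255 − 73.66 = 181.34 → 181
  B: 0 + 0.58×(128−0) = 0 + 74.24 = 74.24 → 74
  → #b5b54a
30% tone:
  R: 255 + 0.3×(128−255) = 255 − 38.1 = 216.9 → 217
  G: 255 + 0.3×(128−255) = 255 − 38.1 = 216.9 → 217
  B: 0 + 38.4 = 38.4 → 38
  → #d9d926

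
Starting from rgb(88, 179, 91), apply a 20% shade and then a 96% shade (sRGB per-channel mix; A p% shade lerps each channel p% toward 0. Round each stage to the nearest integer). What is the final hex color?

#030603

Per channel, c → c + 0.2(0 − c):
  R: 88 + 0.2×(0−88) = 88 − 17.6 = 70.4 → 70
  G: 179 − 35.8 = 143.2 → 143
  B: 91 − 18.2 = 72.8 → 73
After the shade: rgb(70, 143, 73) = #468F49.
Lerp each channel 96% toward 0:
  R: 70 − 67.2 = 2.8 → 3
  G: 143 − 137.28 = 5.72 → 6
  B: 73 − 70.08 = 2.92 → 3
rgb(3, 6, 3) = #030603.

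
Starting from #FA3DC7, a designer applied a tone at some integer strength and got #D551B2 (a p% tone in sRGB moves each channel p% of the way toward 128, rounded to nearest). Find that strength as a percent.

#FA3DC7 is rgb(250, 61, 199); #D551B2 is rgb(213, 81, 178).
On the R channel (widest range): 213 ≈ 250 + (p/100)(128 − 250), so p ≈ 100×(213 − 250)/(128 − 250) = -3700/-122 = 30.33.
p = 30 reproduces all three channels after rounding.

30%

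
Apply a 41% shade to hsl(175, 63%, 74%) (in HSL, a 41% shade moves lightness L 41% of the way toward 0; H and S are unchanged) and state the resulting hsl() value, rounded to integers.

hsl(175, 63%, 44%)

L moves 41% from 74 toward 0: 74 − 30.34 = 43.66 → 44.
H and S are unchanged.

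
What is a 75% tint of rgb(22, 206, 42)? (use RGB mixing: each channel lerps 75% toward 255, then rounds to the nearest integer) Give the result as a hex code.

#C5F3CA

A 75% tint moves each channel 75% toward 255:
  R: 22 + 0.75×(255−22) = 22 + 174.75 = 196.75 → 197
  G: 206 + 0.75×(255−206) = 206 + 36.75 = 242.75 → 243
  B: 42 + 0.75×(255−42) = 42 + 159.75 = 201.75 → 202
rgb(197, 243, 202) = #C5F3CA.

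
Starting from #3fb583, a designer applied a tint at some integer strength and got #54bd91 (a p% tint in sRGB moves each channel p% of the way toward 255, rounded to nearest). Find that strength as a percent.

11%

#3fb583 is rgb(63, 181, 131); #54bd91 is rgb(84, 189, 145).
On the R channel (widest range): 84 ≈ 63 + (p/100)(255 − 63), so p ≈ 100×(84 − 63)/(255 − 63) = 2100/192 = 10.94.
p = 11 reproduces all three channels after rounding.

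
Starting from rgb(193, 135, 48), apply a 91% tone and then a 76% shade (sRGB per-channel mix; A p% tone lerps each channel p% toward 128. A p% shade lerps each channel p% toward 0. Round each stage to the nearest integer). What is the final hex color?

#201F1D

Lerp each channel 91% toward 128:
  R: 193 + 0.91×(128−193) = 193 − 59.15 = 133.85 → 134
  G: 135 + 0.91×(128−135) = 135 − 6.37 = 128.63 → 129
  B: 48 + 0.91×(128−48) = 48 + 72.8 = 120.8 → 121
After the tone: rgb(134, 129, 121) = #868179.
Per channel, c → c + 0.76(0 − c):
  R: 134 + 0.76×(0−134) = 134 − 101.84 = 32.16 → 32
  G: 129 + 0.76×(0−129) = 129 − 98.04 = 30.96 → 31
  B: 121 − 91.96 = 29.04 → 29
rgb(32, 31, 29) = #201F1D.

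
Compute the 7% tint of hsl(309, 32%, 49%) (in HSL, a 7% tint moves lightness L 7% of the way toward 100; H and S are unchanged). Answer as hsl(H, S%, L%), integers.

hsl(309, 32%, 53%)

L moves 7% from 49 toward 100: 49 + 3.57 = 52.57 → 53.
H and S are unchanged.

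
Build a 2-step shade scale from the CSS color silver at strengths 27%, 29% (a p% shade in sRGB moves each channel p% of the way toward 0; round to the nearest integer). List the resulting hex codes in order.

CSS silver is rgb(192, 192, 192).
27%: (192 − 51.84 = 140.16→140, 192 − 51.84 = 140.16→140, 192 − 51.84 = 140.16→140) → #8C8C8C
29%: (192 − 55.68 = 136.32→136, 192 − 55.68 = 136.32→136, 192 − 55.68 = 136.32→136) → #888888

#8C8C8C, #888888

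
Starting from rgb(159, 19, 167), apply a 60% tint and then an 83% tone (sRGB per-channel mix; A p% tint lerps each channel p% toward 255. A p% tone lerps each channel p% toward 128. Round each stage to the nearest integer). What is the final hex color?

Per channel, c → c + 0.6(255 − c):
  R: 159 + 0.6×(255−159) = 159 + 57.6 = 216.6 → 217
  G: 19 + 0.6×(255−19) = 19 + 141.6 = 160.6 → 161
  B: 167 + 0.6×(255−167) = 167 + 52.8 = 219.8 → 220
After the tint: rgb(217, 161, 220) = #D9A1DC.
Lerp each channel 83% toward 128:
  R: 217 + 0.83×(128−217) = 217 − 73.87 = 143.13 → 143
  G: 161 − 27.39 = 133.61 → 134
  B: 220 + 0.83×(128−220) = 220 − 76.36 = 143.64 → 144
rgb(143, 134, 144) = #8F8690.

#8F8690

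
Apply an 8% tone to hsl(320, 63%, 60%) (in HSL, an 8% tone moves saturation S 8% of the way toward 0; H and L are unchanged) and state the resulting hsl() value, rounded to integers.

hsl(320, 58%, 60%)

S moves 8% from 63 toward 0: 63 − 5.04 = 57.96 → 58.
H and L are unchanged.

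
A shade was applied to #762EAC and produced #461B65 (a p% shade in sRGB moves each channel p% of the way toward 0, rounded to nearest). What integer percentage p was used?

41%

#762EAC is rgb(118, 46, 172); #461B65 is rgb(70, 27, 101).
On the B channel (widest range): 101 ≈ 172 + (p/100)(0 − 172), so p ≈ 100×(101 − 172)/(0 − 172) = -7100/-172 = 41.28.
p = 41 reproduces all three channels after rounding.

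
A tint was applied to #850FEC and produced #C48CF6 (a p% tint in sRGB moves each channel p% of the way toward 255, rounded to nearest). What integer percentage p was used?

#850FEC is rgb(133, 15, 236); #C48CF6 is rgb(196, 140, 246).
On the G channel (widest range): 140 ≈ 15 + (p/100)(255 − 15), so p ≈ 100×(140 − 15)/(255 − 15) = 12500/240 = 52.08.
p = 52 reproduces all three channels after rounding.

52%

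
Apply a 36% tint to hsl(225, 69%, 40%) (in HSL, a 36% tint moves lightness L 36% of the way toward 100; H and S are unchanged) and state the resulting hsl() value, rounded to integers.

L moves 36% from 40 toward 100: 40 + 21.6 = 61.6 → 62.
H and S are unchanged.

hsl(225, 69%, 62%)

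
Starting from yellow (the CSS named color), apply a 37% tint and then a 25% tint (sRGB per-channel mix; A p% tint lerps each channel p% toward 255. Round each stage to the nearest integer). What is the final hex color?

#ffff86

CSS yellow is rgb(255, 255, 0).
A 37% tint moves each channel 37% toward 255:
  R: 255 + 0.37×(255−255) = 255 + 0 = 255 → 255
  G: 255 + 0.37×(255−255) = 255 + 0 = 255 → 255
  B: 0 + 94.35 = 94.35 → 94
After the tint: rgb(255, 255, 94) = #ffff5e.
Lerp each channel 25% toward 255:
  R: 255 + 0 = 255 → 255
  G: 255 + 0.25×(255−255) = 255 + 0 = 255 → 255
  B: 94 + 0.25×(255−94) = 94 + 40.25 = 134.25 → 134
rgb(255, 255, 134) = #ffff86.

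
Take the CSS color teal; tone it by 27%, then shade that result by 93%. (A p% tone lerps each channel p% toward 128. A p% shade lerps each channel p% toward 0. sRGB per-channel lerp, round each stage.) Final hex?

#020909

CSS teal is rgb(0, 128, 128).
A 27% tone moves each channel 27% toward 128:
  R: 0 + 34.56 = 34.56 → 35
  G: 128 + 0.27×(128−128) = 128 + 0 = 128 → 128
  B: 128 + 0 = 128 → 128
After the tone: rgb(35, 128, 128) = #238080.
Lerp each channel 93% toward 0:
  R: 35 + 0.93×(0−35) = 35 − 32.55 = 2.45 → 2
  G: 128 − 119.04 = 8.96 → 9
  B: 128 + 0.93×(0−128) = 128 − 119.04 = 8.96 → 9
rgb(2, 9, 9) = #020909.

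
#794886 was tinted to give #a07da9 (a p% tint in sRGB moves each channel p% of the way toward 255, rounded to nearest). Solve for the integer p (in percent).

#794886 is rgb(121, 72, 134); #a07da9 is rgb(160, 125, 169).
On the G channel (widest range): 125 ≈ 72 + (p/100)(255 − 72), so p ≈ 100×(125 − 72)/(255 − 72) = 5300/183 = 28.96.
p = 29 reproduces all three channels after rounding.

29%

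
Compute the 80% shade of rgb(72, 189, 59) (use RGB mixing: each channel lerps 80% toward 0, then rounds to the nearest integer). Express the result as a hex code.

#0E260C

Per channel, c → c + 0.8(0 − c):
  R: 72 − 57.6 = 14.4 → 14
  G: 189 + 0.8×(0−189) = 189 − 151.2 = 37.8 → 38
  B: 59 − 47.2 = 11.8 → 12
rgb(14, 38, 12) = #0E260C.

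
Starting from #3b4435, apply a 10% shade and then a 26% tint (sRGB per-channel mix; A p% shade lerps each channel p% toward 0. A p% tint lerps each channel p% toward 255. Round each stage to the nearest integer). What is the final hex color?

#6a6f66

#3b4435 is rgb(59, 68, 53).
Lerp each channel 10% toward 0:
  R: 59 + 0.1×(0−59) = 59 − 5.9 = 53.1 → 53
  G: 68 + 0.1×(0−68) = 68 − 6.8 = 61.2 → 61
  B: 53 + 0.1×(0−53) = 53 − 5.3 = 47.7 → 48
After the shade: rgb(53, 61, 48) = #353d30.
A 26% tint moves each channel 26% toward 255:
  R: 53 + 52.52 = 105.52 → 106
  G: 61 + 50.44 = 111.44 → 111
  B: 48 + 0.26×(255−48) = 48 + 53.82 = 101.82 → 102
rgb(106, 111, 102) = #6a6f66.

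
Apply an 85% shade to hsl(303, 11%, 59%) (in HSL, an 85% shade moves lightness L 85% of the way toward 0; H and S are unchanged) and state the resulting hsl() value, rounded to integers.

hsl(303, 11%, 9%)

L moves 85% from 59 toward 0: 59 − 50.15 = 8.85 → 9.
H and S are unchanged.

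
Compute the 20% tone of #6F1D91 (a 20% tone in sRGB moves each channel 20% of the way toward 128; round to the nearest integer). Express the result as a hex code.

#72318E

#6F1D91 is rgb(111, 29, 145).
A 20% tone moves each channel 20% toward 128:
  R: 111 + 0.2×(128−111) = 111 + 3.4 = 114.4 → 114
  G: 29 + 0.2×(128−29) = 29 + 19.8 = 48.8 → 49
  B: 145 − 3.4 = 141.6 → 142
rgb(114, 49, 142) = #72318E.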